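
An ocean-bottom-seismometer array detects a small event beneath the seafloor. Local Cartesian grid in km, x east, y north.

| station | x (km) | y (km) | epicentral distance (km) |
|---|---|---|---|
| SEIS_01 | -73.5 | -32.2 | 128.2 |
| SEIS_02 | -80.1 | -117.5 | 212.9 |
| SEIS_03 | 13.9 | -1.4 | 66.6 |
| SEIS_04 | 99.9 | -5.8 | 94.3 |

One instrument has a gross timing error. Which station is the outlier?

Solve using three stations at a time. Using SEIS_02, SEIS_03, SEIS_04 (subtract circle equations pairwise → linear system) gives (x, y) ≈ (34.3, 62.0).
Distances from that point to each station vs reported:
  SEIS_01: calculated 143.2 vs reported 128.2 → residual 15.0 km
  SEIS_02: calculated 212.9 vs reported 212.9 → residual 0.0 km
  SEIS_03: calculated 66.7 vs reported 66.6 → residual 0.1 km
  SEIS_04: calculated 94.3 vs reported 94.3 → residual 0.0 km
SEIS_02, SEIS_03, SEIS_04 are mutually consistent (residuals ≈ 0); SEIS_01 is off by 15.0 km.

SEIS_01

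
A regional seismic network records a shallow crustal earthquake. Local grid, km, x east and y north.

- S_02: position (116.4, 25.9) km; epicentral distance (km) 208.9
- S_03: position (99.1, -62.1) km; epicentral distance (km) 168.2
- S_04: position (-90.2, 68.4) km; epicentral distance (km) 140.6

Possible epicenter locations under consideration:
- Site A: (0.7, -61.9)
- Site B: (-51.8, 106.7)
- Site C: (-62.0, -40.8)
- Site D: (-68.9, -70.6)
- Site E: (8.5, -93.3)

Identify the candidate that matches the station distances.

Site D

For each candidate, compare |candidate − station| to the reported distance:
Site A: residuals S_02 63.7, S_03 69.8, S_04 18.3 → max 69.8 km
Site B: residuals S_02 22.3, S_03 58.2, S_04 86.4 → max 86.4 km
Site C: residuals S_02 18.4, S_03 5.7, S_04 27.8 → max 27.8 km
Site D: residuals S_02 0.0, S_03 0.0, S_04 0.0 → max 0.0 km
Site E: residuals S_02 48.1, S_03 72.4, S_04 48.8 → max 72.4 km
Only Site D has all residuals ≈ 0.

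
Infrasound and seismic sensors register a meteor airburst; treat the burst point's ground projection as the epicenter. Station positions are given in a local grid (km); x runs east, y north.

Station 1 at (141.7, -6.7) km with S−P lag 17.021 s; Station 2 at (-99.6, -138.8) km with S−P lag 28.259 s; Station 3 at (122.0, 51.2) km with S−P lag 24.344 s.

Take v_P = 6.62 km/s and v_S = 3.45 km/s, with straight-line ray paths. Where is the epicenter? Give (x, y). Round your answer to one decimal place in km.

Distance from S−P lag: d = Δt · v_P v_S / (v_P − v_S) = Δt · (6.62·3.45)/(6.62−3.45) ≈ 7.2047·Δt.
So d_Station 1 = 122.63, d_Station 2 = 203.60, d_Station 3 = 175.39 km.
Circle about each station: (x − 141.7)² + (y + 6.7)² = 122.63²; (x + 99.6)² + (y + 138.8)² = 203.60²; (x − 122.0)² + (y − 51.2)² = 175.39².
Subtracting pairs of circle equations eliminates x²+y² and gives linear equations (the radical axes):
-482.6 x − 264.2 y = -17353.02
-39.4 x + 115.8 y = -18341.88
Solving the 2×2 system: x ≈ 103.4, y ≈ -123.2 km.

x ≈ 103.4 km, y ≈ -123.2 km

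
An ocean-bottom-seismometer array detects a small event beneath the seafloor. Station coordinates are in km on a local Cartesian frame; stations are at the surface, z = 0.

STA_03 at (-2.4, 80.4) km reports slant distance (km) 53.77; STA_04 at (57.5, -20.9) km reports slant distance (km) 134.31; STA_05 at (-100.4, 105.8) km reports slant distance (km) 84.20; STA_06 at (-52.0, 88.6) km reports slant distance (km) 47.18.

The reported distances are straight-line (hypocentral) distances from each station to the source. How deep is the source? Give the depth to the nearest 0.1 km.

Each station gives a sphere (x−x_i)² + (y−y_i)² + z² = d_i² (stations at z=0).
Subtracting the STA_03 sphere from STA_04 and STA_05: z² cancels, leaving linear equations in x and y:
119.8 x − 202.6 y = -17874.82
-196.0 x + 50.8 y = 10605.45
Solving: x ≈ -36.897, y ≈ 66.409 km (keep extra digits for the depth step; rounded: -36.9, 66.4).
Then from the STA_03 sphere: z² = 53.77² − (x + 2.4)² − (y − 80.4)² with x = -36.897, y = 66.409, so z ≈ 38.800 ≈ 38.8 km.

depth ≈ 38.8 km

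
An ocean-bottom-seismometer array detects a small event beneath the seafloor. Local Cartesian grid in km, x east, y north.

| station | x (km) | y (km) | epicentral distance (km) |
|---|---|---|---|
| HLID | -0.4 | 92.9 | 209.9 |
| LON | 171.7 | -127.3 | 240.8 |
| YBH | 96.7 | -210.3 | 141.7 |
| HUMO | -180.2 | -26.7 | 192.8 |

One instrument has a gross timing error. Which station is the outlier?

LON

Solve using three stations at a time. Using HLID, YBH, HUMO (subtract circle equations pairwise → linear system) gives (x, y) ≈ (-9.7, -116.8).
Distances from that point to each station vs reported:
  HLID: calculated 209.9 vs reported 209.9 → residual 0.0 km
  LON: calculated 181.8 vs reported 240.8 → residual 59.0 km
  YBH: calculated 141.7 vs reported 141.7 → residual 0.0 km
  HUMO: calculated 192.8 vs reported 192.8 → residual 0.0 km
HLID, YBH, HUMO are mutually consistent (residuals ≈ 0); LON is off by 59.0 km.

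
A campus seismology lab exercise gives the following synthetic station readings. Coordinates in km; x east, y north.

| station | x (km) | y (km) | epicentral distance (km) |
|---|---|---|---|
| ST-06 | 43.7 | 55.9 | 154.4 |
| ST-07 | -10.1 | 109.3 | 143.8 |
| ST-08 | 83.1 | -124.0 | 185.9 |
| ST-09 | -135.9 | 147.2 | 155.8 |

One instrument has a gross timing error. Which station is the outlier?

ST-08

Solve using three stations at a time. Using ST-06, ST-07, ST-09 (subtract circle equations pairwise → linear system) gives (x, y) ≈ (-98.6, -4.0).
Distances from that point to each station vs reported:
  ST-06: calculated 154.4 vs reported 154.4 → residual 0.0 km
  ST-07: calculated 143.8 vs reported 143.8 → residual 0.0 km
  ST-08: calculated 217.7 vs reported 185.9 → residual 31.8 km
  ST-09: calculated 155.8 vs reported 155.8 → residual 0.0 km
ST-06, ST-07, ST-09 are mutually consistent (residuals ≈ 0); ST-08 is off by 31.8 km.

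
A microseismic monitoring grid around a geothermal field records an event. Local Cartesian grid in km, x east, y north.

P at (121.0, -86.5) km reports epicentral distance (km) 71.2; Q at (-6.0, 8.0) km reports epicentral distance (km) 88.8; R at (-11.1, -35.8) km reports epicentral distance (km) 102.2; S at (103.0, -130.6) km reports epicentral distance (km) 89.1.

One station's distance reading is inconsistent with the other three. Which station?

Solve using three stations at a time. Using P, Q, S (subtract circle equations pairwise → linear system) gives (x, y) ≈ (57.7, -53.9).
Distances from that point to each station vs reported:
  P: calculated 71.2 vs reported 71.2 → residual 0.0 km
  Q: calculated 88.8 vs reported 88.8 → residual 0.0 km
  R: calculated 71.1 vs reported 102.2 → residual 31.1 km
  S: calculated 89.1 vs reported 89.1 → residual 0.0 km
P, Q, S are mutually consistent (residuals ≈ 0); R is off by 31.1 km.

R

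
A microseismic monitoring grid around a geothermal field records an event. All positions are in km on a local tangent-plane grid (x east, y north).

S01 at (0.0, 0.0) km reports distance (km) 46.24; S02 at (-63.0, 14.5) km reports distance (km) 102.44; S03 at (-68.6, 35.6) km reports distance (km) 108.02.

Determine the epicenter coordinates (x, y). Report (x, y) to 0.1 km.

x ≈ 38.9 km, y ≈ 25.0 km

Circle about each station: x² + y² = 46.24²; (x + 63.0)² + (y − 14.5)² = 102.44²; (x + 68.6)² + (y − 35.6)² = 108.02².
Subtracting pairs of circle equations eliminates x²+y² and gives linear equations (the radical axes):
-126.0 x + 29.0 y = -4176.57
-137.2 x + 71.2 y = -3556.86
Solving the 2×2 system: x ≈ 38.9, y ≈ 25.0 km.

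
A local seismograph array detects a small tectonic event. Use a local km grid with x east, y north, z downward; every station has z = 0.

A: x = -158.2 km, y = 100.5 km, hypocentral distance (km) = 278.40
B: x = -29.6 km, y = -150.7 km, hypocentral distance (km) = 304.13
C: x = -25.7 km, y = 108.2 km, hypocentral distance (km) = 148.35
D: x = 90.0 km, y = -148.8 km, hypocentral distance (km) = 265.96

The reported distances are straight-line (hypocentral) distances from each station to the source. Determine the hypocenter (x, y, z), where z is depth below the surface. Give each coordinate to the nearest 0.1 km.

Each station gives a sphere (x−x_i)² + (y−y_i)² + z² = d_i² (stations at z=0).
Subtracting the A sphere from B and C: z² cancels, leaving linear equations in x and y:
257.2 x − 502.4 y = -26529.34
265.0 x + 15.4 y = 32739.08
Solving: x ≈ 116.994, y ≈ 112.700 km (keep extra digits for the depth step; rounded: 117.0, 112.7).
Then from the A sphere: z² = 278.40² − (x + 158.2)² − (y − 100.5)² with x = 116.994, y = 112.700, so z ≈ 40.323 ≈ 40.3 km.
Check against D (with the unrounded solution): distance 265.96 ≈ 265.96 km. ✓

x ≈ 117.0 km, y ≈ 112.7 km, depth ≈ 40.3 km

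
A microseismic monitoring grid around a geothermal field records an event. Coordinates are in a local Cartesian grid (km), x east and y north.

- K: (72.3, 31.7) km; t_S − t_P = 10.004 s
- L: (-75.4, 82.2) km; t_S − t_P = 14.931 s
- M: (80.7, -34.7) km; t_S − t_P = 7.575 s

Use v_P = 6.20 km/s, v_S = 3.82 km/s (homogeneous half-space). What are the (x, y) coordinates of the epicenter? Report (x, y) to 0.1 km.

x ≈ 5.7 km, y ≈ -42.3 km

Distance from S−P lag: d = Δt · v_P v_S / (v_P − v_S) = Δt · (6.20·3.82)/(6.20−3.82) ≈ 9.9513·Δt.
So d_K = 99.55, d_L = 148.58, d_M = 75.38 km.
Circle about each station: (x − 72.3)² + (y − 31.7)² = 99.55²; (x + 75.4)² + (y − 82.2)² = 148.58²; (x − 80.7)² + (y + 34.7)² = 75.38².
Subtracting the K equation from the L and M equations removes the quadratic terms:
-295.4 x + 101.0 y = -5955.99
16.8 x − 132.8 y = 5712.46
Solving the 2×2 system: x ≈ 5.7, y ≈ -42.3 km.
Check against K (with the unrounded x, y): √((x − 72.3)²+(y − 31.7)²) = 99.55 ≈ 99.55 km. ✓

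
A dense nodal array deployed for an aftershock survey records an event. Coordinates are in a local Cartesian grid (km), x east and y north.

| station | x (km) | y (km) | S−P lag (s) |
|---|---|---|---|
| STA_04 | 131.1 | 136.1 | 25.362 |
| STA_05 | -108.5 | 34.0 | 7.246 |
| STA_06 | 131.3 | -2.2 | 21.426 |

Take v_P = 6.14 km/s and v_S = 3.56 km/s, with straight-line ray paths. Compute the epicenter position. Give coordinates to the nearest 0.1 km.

Distance from S−P lag: d = Δt · v_P v_S / (v_P − v_S) = Δt · (6.14·3.56)/(6.14−3.56) ≈ 8.4722·Δt.
So d_STA_04 = 214.87, d_STA_05 = 61.39, d_STA_06 = 181.53 km.
Circle about each station: (x − 131.1)² + (y − 136.1)² = 214.87²; (x + 108.5)² + (y − 34.0)² = 61.39²; (x − 131.3)² + (y + 2.2)² = 181.53².
Subtracting the STA_04 equation from the STA_05 and STA_06 equations removes the quadratic terms:
-479.2 x − 204.2 y = 19618.21
0.4 x − 276.6 y = -5249.91
Solving the 2×2 system: x ≈ -49.0, y ≈ 18.9 km.

-49.0 km east, 18.9 km north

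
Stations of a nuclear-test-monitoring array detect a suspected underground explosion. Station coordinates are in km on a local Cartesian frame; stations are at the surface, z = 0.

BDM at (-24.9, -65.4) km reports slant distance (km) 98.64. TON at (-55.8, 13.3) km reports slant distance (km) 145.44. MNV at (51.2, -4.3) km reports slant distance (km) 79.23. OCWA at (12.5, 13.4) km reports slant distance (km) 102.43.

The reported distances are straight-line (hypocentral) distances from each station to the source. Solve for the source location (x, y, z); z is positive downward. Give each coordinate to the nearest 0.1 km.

Each station gives a sphere (x−x_i)² + (y−y_i)² + z² = d_i² (stations at z=0).
Subtracting the BDM sphere from TON and MNV: z² cancels, leaving linear equations in x and y:
-61.8 x + 157.4 y = -13029.58
152.2 x + 122.2 y = 1195.22
Solving: x ≈ 56.504, y ≈ -60.595 km (keep extra digits for the depth step; rounded: 56.5, -60.6).
Then from the BDM sphere: z² = 98.64² − (x + 24.9)² − (y + 65.4)² with x = 56.504, y = -60.595, so z ≈ 55.499 ≈ 55.5 km.

(56.5, -60.6, 55.5)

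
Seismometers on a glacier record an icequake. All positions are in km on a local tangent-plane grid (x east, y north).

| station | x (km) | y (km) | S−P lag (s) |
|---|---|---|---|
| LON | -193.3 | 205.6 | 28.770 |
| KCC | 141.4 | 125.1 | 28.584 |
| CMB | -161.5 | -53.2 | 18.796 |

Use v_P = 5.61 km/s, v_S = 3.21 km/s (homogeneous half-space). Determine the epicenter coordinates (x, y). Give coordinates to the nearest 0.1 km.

-55.3 km east, 39.6 km north

Distance from S−P lag: d = Δt · v_P v_S / (v_P − v_S) = Δt · (5.61·3.21)/(5.61−3.21) ≈ 7.5034·Δt.
So d_LON = 215.87, d_KCC = 214.48, d_CMB = 141.03 km.
Circle about each station: (x + 193.3)² + (y − 205.6)² = 215.87²; (x − 141.4)² + (y − 125.1)² = 214.48²; (x + 161.5)² + (y + 53.2)² = 141.03².
Subtracting the LON equation from the KCC and CMB equations removes the quadratic terms:
669.4 x − 161.0 y = -43394.09
63.6 x − 517.6 y = -24013.36
Solving the 2×2 system: x ≈ -55.3, y ≈ 39.6 km.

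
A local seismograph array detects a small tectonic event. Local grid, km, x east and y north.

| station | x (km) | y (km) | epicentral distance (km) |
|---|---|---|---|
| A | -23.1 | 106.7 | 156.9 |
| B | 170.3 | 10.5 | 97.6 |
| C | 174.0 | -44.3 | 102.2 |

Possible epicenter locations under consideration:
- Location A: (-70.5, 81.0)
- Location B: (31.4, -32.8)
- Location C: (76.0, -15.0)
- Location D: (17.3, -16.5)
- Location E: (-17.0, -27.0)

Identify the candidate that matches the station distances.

For each candidate, compare |candidate − station| to the reported distance:
Location A: residuals A 103.0, B 153.3, C 172.5 → max 172.5 km
Location B: residuals A 7.1, B 47.9, C 40.9 → max 47.9 km
Location C: residuals A 0.0, B 0.1, C 0.1 → max 0.1 km
Location D: residuals A 27.2, B 57.8, C 56.9 → max 57.8 km
Location E: residuals A 23.1, B 93.4, C 89.6 → max 93.4 km
Only Location C has all residuals ≈ 0.

Location C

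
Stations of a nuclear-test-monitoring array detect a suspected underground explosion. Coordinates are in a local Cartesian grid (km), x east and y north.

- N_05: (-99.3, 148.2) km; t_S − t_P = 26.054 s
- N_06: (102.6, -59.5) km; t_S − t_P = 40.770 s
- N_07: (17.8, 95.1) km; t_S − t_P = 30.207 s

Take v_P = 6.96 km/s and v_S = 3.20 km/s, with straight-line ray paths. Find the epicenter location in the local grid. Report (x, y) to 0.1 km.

-132.1 km east, -2.6 km north

Distance from S−P lag: d = Δt · v_P v_S / (v_P − v_S) = Δt · (6.96·3.20)/(6.96−3.20) ≈ 5.9234·Δt.
So d_N_05 = 154.33, d_N_06 = 241.50, d_N_07 = 178.93 km.
Circle about each station: (x + 99.3)² + (y − 148.2)² = 154.33²; (x − 102.6)² + (y + 59.5)² = 241.50²; (x − 17.8)² + (y − 95.1)² = 178.93².
Subtracting the N_05 equation from the N_06 and N_07 equations removes the quadratic terms:
403.8 x − 415.4 y = -52261.22
234.2 x − 106.2 y = -30661.08
Solving the 2×2 system: x ≈ -132.1, y ≈ -2.6 km.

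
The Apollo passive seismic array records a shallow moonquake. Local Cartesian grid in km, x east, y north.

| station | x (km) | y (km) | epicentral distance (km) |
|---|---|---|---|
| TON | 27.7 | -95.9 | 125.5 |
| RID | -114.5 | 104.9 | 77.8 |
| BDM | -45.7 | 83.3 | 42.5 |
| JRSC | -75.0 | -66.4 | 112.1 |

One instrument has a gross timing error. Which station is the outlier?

TON

Solve using three stations at a time. Using RID, BDM, JRSC (subtract circle equations pairwise → linear system) gives (x, y) ≈ (-64.6, 45.2).
Distances from that point to each station vs reported:
  TON: calculated 168.6 vs reported 125.5 → residual 43.1 km
  RID: calculated 77.8 vs reported 77.8 → residual 0.0 km
  BDM: calculated 42.5 vs reported 42.5 → residual 0.0 km
  JRSC: calculated 112.1 vs reported 112.1 → residual 0.0 km
RID, BDM, JRSC are mutually consistent (residuals ≈ 0); TON is off by 43.1 km.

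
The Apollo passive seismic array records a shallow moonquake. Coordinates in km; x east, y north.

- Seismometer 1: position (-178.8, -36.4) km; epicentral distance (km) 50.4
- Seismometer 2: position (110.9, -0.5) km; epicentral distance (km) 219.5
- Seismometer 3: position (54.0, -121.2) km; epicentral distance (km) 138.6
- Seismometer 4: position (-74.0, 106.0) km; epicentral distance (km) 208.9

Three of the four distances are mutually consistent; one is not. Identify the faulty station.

Seismometer 1

Solve using three stations at a time. Using Seismometer 2, Seismometer 3, Seismometer 4 (subtract circle equations pairwise → linear system) gives (x, y) ≈ (-83.4, -102.7).
Distances from that point to each station vs reported:
  Seismometer 1: calculated 116.2 vs reported 50.4 → residual 65.8 km
  Seismometer 2: calculated 219.5 vs reported 219.5 → residual 0.0 km
  Seismometer 3: calculated 138.6 vs reported 138.6 → residual 0.0 km
  Seismometer 4: calculated 208.9 vs reported 208.9 → residual 0.0 km
Seismometer 2, Seismometer 3, Seismometer 4 are mutually consistent (residuals ≈ 0); Seismometer 1 is off by 65.8 km.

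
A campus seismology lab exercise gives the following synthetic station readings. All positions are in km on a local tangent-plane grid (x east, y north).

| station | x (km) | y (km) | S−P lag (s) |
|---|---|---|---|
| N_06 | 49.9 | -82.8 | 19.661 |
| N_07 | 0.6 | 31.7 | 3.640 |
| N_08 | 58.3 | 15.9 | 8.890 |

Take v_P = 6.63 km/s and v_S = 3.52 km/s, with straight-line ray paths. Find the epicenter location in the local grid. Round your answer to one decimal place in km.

Distance from S−P lag: d = Δt · v_P v_S / (v_P − v_S) = Δt · (6.63·3.52)/(6.63−3.52) ≈ 7.5041·Δt.
So d_N_06 = 147.54, d_N_07 = 27.31, d_N_08 = 66.71 km.
Circle about each station: (x − 49.9)² + (y + 82.8)² = 147.54²; (x − 0.6)² + (y − 31.7)² = 27.31²; (x − 58.3)² + (y − 15.9)² = 66.71².
Subtracting the N_06 equation from the N_07 and N_08 equations removes the quadratic terms:
-98.6 x + 229.0 y = 12681.62
16.8 x + 197.4 y = 11623.68
Solving the 2×2 system: x ≈ 6.8, y ≈ 58.3 km.

x ≈ 6.8 km, y ≈ 58.3 km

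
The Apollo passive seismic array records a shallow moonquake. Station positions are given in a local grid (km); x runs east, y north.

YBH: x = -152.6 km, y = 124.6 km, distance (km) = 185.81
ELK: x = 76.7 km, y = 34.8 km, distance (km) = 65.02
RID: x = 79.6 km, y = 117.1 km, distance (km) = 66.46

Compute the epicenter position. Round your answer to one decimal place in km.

x ≈ 26.9 km, y ≈ 76.6 km

Circle about each station: (x + 152.6)² + (y − 124.6)² = 185.81²; (x − 76.7)² + (y − 34.8)² = 65.02²; (x − 79.6)² + (y − 117.1)² = 66.46².
Subtracting the YBH equation from the ELK and RID equations removes the quadratic terms:
458.6 x − 179.6 y = -1420.23
464.4 x − 15.0 y = 11345.07
Solving the 2×2 system: x ≈ 26.9, y ≈ 76.6 km.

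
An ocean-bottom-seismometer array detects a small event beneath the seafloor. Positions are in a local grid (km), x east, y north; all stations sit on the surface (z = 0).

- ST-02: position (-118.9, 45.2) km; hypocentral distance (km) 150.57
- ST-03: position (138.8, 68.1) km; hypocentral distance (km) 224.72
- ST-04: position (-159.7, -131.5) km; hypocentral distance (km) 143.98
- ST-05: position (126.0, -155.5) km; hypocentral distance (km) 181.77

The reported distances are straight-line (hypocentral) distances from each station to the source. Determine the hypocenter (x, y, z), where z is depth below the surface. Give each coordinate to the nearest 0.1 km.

(-32.5, -73.3, 34.1)

Each station gives a sphere (x−x_i)² + (y−y_i)² + z² = d_i² (stations at z=0).
Subtracting the ST-02 sphere from ST-03 and ST-04: z² cancels, leaving linear equations in x and y:
515.4 x + 45.8 y = -20104.95
-81.6 x − 353.4 y = 28557.17
Solving: x ≈ -32.494, y ≈ -73.304 km (keep extra digits for the depth step; rounded: -32.5, -73.3).
Then from the ST-02 sphere: z² = 150.57² − (x + 118.9)² − (y − 45.2)² with x = -32.494, y = -73.304, so z ≈ 34.090 ≈ 34.1 km.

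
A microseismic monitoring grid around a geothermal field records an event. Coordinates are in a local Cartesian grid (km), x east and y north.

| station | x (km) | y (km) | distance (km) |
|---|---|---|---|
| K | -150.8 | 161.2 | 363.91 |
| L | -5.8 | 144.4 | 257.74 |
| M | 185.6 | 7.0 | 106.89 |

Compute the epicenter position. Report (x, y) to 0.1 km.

Circle about each station: (x + 150.8)² + (y − 161.2)² = 363.91²; (x + 5.8)² + (y − 144.4)² = 257.74²; (x − 185.6)² + (y − 7.0)² = 106.89².
Subtracting the K equation from the L and M equations removes the quadratic terms:
290.0 x − 33.6 y = 38159.50
672.8 x − 308.4 y = 106775.30
Solving the 2×2 system: x ≈ 122.4, y ≈ -79.2 km.

122.4 km east, -79.2 km north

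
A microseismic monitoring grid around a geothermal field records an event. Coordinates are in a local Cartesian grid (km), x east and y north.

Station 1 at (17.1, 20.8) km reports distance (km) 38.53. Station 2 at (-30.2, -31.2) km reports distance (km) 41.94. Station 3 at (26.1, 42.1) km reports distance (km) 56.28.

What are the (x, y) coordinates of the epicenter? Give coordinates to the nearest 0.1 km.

Circle about each station: (x − 17.1)² + (y − 20.8)² = 38.53²; (x + 30.2)² + (y + 31.2)² = 41.94²; (x − 26.1)² + (y − 42.1)² = 56.28².
Subtracting pairs of circle equations eliminates x²+y² and gives linear equations (the radical axes):
-94.6 x − 104.0 y = 886.03
18.0 x + 42.6 y = 45.69
Solving the 2×2 system: x ≈ -19.7, y ≈ 9.4 km.
Check against Station 1 (with the unrounded x, y): √((x − 17.1)²+(y − 20.8)²) = 38.52 ≈ 38.53 km. ✓

x ≈ -19.7 km, y ≈ 9.4 km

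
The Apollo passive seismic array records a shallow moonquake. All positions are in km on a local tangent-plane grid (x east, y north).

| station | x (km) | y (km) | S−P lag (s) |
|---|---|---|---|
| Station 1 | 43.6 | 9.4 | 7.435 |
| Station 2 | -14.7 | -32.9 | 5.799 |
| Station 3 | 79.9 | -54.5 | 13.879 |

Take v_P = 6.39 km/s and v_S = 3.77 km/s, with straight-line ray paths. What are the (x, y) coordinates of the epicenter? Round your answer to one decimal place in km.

Distance from S−P lag: d = Δt · v_P v_S / (v_P − v_S) = Δt · (6.39·3.77)/(6.39−3.77) ≈ 9.1948·Δt.
So d_Station 1 = 68.36, d_Station 2 = 53.32, d_Station 3 = 127.61 km.
Circle about each station: (x − 43.6)² + (y − 9.4)² = 68.36²; (x + 14.7)² + (y + 32.9)² = 53.32²; (x − 79.9)² + (y + 54.5)² = 127.61².
Subtracting the Station 1 equation from the Station 2 and Station 3 equations removes the quadratic terms:
-116.6 x − 84.6 y = 1139.25
72.6 x − 127.8 y = -4246.28
Solving the 2×2 system: x ≈ -24.0, y ≈ 19.6 km.

-24.0 km east, 19.6 km north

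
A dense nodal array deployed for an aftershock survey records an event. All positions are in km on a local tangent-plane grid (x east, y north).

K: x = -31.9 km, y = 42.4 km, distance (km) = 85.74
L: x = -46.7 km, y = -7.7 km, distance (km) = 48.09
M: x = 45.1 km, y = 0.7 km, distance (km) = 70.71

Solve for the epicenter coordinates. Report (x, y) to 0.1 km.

Circle about each station: (x + 31.9)² + (y − 42.4)² = 85.74²; (x + 46.7)² + (y + 7.7)² = 48.09²; (x − 45.1)² + (y − 0.7)² = 70.71².
Subtracting the K equation from the L and M equations removes the quadratic terms:
-29.6 x − 100.2 y = 4463.51
154.0 x − 83.4 y = 1570.57
Solving the 2×2 system: x ≈ -12.0, y ≈ -41.0 km.

-12.0 km east, -41.0 km north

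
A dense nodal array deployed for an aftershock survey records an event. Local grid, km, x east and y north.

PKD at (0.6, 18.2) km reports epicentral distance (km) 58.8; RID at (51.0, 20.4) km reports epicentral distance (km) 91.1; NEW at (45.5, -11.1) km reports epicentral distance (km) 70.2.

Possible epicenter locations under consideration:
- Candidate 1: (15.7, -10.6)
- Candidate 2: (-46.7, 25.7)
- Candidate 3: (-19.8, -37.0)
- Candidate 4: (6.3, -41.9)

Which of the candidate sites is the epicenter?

Candidate 3

For each candidate, compare |candidate − station| to the reported distance:
Candidate 1: residuals PKD 26.3, RID 44.1, NEW 40.4 → max 44.1 km
Candidate 2: residuals PKD 10.9, RID 6.7, NEW 29.1 → max 29.1 km
Candidate 3: residuals PKD 0.0, RID 0.0, NEW 0.0 → max 0.0 km
Candidate 4: residuals PKD 1.6, RID 14.4, NEW 20.3 → max 20.3 km
Only Candidate 3 has all residuals ≈ 0.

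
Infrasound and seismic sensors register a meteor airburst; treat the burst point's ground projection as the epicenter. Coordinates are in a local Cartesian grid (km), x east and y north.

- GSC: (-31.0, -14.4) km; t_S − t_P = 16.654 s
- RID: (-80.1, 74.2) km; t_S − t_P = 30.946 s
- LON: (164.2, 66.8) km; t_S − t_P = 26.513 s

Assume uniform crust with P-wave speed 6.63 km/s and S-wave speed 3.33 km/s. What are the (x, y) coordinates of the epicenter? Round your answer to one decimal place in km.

Distance from S−P lag: d = Δt · v_P v_S / (v_P − v_S) = Δt · (6.63·3.33)/(6.63−3.33) ≈ 6.6903·Δt.
So d_GSC = 111.42, d_RID = 207.04, d_LON = 177.38 km.
Circle about each station: (x + 31.0)² + (y + 14.4)² = 111.42²; (x + 80.1)² + (y − 74.2)² = 207.04²; (x − 164.2)² + (y − 66.8)² = 177.38².
Subtracting the GSC equation from the RID and LON equations removes the quadratic terms:
-98.2 x + 177.2 y = -19697.86
390.4 x + 162.4 y = 11206.27
Solving the 2×2 system: x ≈ 60.9, y ≈ -77.4 km.
Check against GSC (with the unrounded x, y): √((x + 31.0)²+(y + 14.4)²) = 111.43 ≈ 111.42 km. ✓

x ≈ 60.9 km, y ≈ -77.4 km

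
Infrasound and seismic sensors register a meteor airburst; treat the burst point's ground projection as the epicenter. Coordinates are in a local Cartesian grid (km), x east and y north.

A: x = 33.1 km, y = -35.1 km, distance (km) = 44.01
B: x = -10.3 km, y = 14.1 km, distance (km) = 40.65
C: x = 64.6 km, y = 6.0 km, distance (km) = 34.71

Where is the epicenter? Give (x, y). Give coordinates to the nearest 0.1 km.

x ≈ 30.0 km, y ≈ 8.8 km

Circle about each station: (x − 33.1)² + (y + 35.1)² = 44.01²; (x + 10.3)² + (y − 14.1)² = 40.65²; (x − 64.6)² + (y − 6.0)² = 34.71².
Subtracting pairs of circle equations eliminates x²+y² and gives linear equations (the radical axes):
-86.8 x + 98.4 y = -1738.26
63.0 x + 82.2 y = 2613.64
Solving the 2×2 system: x ≈ 30.0, y ≈ 8.8 km.
Check against A (with the unrounded x, y): √((x − 33.1)²+(y + 35.1)²) = 44.01 ≈ 44.01 km. ✓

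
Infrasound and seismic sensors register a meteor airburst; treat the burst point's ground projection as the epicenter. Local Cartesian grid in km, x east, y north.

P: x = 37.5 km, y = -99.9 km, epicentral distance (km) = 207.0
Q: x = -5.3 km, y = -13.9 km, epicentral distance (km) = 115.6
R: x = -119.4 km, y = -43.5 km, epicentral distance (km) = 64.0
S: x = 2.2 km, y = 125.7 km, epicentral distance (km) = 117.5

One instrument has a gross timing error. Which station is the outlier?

R

Solve using three stations at a time. Using P, Q, S (subtract circle equations pairwise → linear system) gives (x, y) ≈ (-94.8, 59.3).
Distances from that point to each station vs reported:
  P: calculated 207.0 vs reported 207.0 → residual 0.0 km
  Q: calculated 115.7 vs reported 115.6 → residual 0.1 km
  R: calculated 105.7 vs reported 64.0 → residual 41.7 km
  S: calculated 117.6 vs reported 117.5 → residual 0.1 km
P, Q, S are mutually consistent (residuals ≈ 0); R is off by 41.7 km.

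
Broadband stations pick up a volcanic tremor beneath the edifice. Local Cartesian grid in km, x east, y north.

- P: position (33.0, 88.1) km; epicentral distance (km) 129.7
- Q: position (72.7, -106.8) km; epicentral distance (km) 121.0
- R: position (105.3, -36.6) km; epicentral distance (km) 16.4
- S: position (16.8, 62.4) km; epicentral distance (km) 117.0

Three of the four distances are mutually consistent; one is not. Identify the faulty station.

Solve using three stations at a time. Using P, R, S (subtract circle equations pairwise → linear system) gives (x, y) ≈ (91.5, -27.7).
Distances from that point to each station vs reported:
  P: calculated 129.7 vs reported 129.7 → residual 0.0 km
  Q: calculated 81.3 vs reported 121.0 → residual 39.7 km
  R: calculated 16.5 vs reported 16.4 → residual 0.1 km
  S: calculated 117.0 vs reported 117.0 → residual 0.0 km
P, R, S are mutually consistent (residuals ≈ 0); Q is off by 39.7 km.

Q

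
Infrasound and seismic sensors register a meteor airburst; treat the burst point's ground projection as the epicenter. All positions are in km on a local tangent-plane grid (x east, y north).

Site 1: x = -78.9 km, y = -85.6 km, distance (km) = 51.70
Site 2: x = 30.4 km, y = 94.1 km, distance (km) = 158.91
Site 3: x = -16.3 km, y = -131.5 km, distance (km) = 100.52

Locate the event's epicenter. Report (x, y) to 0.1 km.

Circle about each station: (x + 78.9)² + (y + 85.6)² = 51.70²; (x − 30.4)² + (y − 94.1)² = 158.91²; (x + 16.3)² + (y + 131.5)² = 100.52².
Subtracting the Site 1 equation from the Site 2 and Site 3 equations removes the quadratic terms:
218.6 x + 359.4 y = -26353.10
125.2 x − 91.8 y = -3426.01
Solving the 2×2 system: x ≈ -56.1, y ≈ -39.2 km.
Check against Site 1 (with the unrounded x, y): √((x + 78.9)²+(y + 85.6)²) = 51.70 ≈ 51.70 km. ✓

x ≈ -56.1 km, y ≈ -39.2 km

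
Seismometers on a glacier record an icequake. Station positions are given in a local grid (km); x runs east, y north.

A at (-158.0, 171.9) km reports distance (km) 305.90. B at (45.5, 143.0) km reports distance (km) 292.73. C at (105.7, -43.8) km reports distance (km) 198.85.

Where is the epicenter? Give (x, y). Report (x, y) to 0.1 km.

Circle about each station: (x + 158.0)² + (y − 171.9)² = 305.90²; (x − 45.5)² + (y − 143.0)² = 292.73²; (x − 105.7)² + (y + 43.8)² = 198.85².
Subtracting the A equation from the B and C equations removes the quadratic terms:
407.0 x − 57.8 y = -24110.40
527.4 x − 431.4 y = 12610.81
Solving the 2×2 system: x ≈ -76.7, y ≈ -123.0 km.

(-76.7, -123.0)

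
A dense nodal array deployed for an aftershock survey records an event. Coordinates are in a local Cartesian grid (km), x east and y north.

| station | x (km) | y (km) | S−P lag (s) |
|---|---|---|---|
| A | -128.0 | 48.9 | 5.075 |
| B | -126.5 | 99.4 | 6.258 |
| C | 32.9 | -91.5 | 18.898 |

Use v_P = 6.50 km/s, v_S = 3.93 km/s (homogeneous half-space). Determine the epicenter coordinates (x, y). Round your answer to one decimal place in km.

(-78.7, 59.6)

Distance from S−P lag: d = Δt · v_P v_S / (v_P − v_S) = Δt · (6.50·3.93)/(6.50−3.93) ≈ 9.9397·Δt.
So d_A = 50.44, d_B = 62.20, d_C = 187.84 km.
Circle about each station: (x + 128.0)² + (y − 48.9)² = 50.44²; (x + 126.5)² + (y − 99.4)² = 62.20²; (x − 32.9)² + (y + 91.5)² = 187.84².
Subtracting the A equation from the B and C equations removes the quadratic terms:
3.0 x + 101.0 y = 5782.75
321.8 x − 280.8 y = -42060.22
Solving the 2×2 system: x ≈ -78.7, y ≈ 59.6 km.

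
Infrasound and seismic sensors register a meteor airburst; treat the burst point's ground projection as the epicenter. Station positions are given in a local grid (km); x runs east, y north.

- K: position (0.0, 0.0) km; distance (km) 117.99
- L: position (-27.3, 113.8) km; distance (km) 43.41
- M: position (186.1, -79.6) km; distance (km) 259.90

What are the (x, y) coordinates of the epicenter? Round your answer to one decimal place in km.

Circle about each station: x² + y² = 117.99²; (x + 27.3)² + (y − 113.8)² = 43.41²; (x − 186.1)² + (y + 79.6)² = 259.90².
Subtracting the K equation from the L and M equations removes the quadratic terms:
-54.6 x + 227.6 y = 25732.94
372.2 x − 159.2 y = -12657.00
Solving the 2×2 system: x ≈ 16.0, y ≈ 116.9 km.

16.0 km east, 116.9 km north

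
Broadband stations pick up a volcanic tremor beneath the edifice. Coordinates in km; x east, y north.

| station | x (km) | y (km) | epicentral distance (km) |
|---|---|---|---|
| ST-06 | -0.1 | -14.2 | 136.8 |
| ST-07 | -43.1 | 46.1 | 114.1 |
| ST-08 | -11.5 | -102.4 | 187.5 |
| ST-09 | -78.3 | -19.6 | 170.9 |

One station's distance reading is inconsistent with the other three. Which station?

ST-06

Solve using three stations at a time. Using ST-07, ST-08, ST-09 (subtract circle equations pairwise → linear system) gives (x, y) ≈ (69.1, 66.9).
Distances from that point to each station vs reported:
  ST-06: calculated 106.6 vs reported 136.8 → residual 30.2 km
  ST-07: calculated 114.1 vs reported 114.1 → residual 0.0 km
  ST-08: calculated 187.5 vs reported 187.5 → residual 0.0 km
  ST-09: calculated 170.9 vs reported 170.9 → residual 0.0 km
ST-07, ST-08, ST-09 are mutually consistent (residuals ≈ 0); ST-06 is off by 30.2 km.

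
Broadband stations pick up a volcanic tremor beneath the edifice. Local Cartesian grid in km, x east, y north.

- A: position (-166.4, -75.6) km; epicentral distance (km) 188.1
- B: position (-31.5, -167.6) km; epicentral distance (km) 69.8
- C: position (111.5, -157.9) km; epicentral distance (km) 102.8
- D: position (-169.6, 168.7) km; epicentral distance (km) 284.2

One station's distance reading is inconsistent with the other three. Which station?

Solve using three stations at a time. Using A, B, C (subtract circle equations pairwise → linear system) gives (x, y) ≈ (17.0, -117.4).
Distances from that point to each station vs reported:
  A: calculated 188.1 vs reported 188.1 → residual 0.0 km
  B: calculated 69.8 vs reported 69.8 → residual 0.0 km
  C: calculated 102.8 vs reported 102.8 → residual 0.0 km
  D: calculated 341.6 vs reported 284.2 → residual 57.4 km
A, B, C are mutually consistent (residuals ≈ 0); D is off by 57.4 km.

D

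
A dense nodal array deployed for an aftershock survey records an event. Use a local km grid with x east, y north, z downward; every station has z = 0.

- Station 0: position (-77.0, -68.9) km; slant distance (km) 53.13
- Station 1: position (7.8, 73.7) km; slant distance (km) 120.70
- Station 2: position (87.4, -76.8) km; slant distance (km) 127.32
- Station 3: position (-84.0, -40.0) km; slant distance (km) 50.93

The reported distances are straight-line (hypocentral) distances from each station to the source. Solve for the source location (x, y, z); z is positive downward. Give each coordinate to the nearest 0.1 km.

Each station gives a sphere (x−x_i)² + (y−y_i)² + z² = d_i² (stations at z=0).
Subtracting the Station 0 sphere from Station 1 and Station 2: z² cancels, leaving linear equations in x and y:
169.6 x + 285.2 y = -16929.37
328.8 x − 15.8 y = -10526.80
Solving: x ≈ -33.900, y ≈ -39.201 km (keep extra digits for the depth step; rounded: -33.9, -39.2).
Then from the Station 0 sphere: z² = 53.13² − (x + 77.0)² − (y + 68.9)² with x = -33.900, y = -39.201, so z ≈ 9.119 ≈ 9.1 km.
Check against Station 3 (with the unrounded solution): distance 50.93 ≈ 50.93 km. ✓

x ≈ -33.9 km, y ≈ -39.2 km, depth ≈ 9.1 km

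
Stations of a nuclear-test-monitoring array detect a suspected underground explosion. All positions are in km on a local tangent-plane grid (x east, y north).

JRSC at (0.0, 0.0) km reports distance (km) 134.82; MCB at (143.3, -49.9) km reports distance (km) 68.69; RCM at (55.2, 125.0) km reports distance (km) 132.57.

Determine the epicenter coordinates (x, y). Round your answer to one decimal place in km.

Circle about each station: x² + y² = 134.82²; (x − 143.3)² + (y + 49.9)² = 68.69²; (x − 55.2)² + (y − 125.0)² = 132.57².
Subtracting the JRSC equation from the MCB and RCM equations removes the quadratic terms:
286.6 x − 99.8 y = 36483.02
110.4 x + 250.0 y = 19273.67
Solving the 2×2 system: x ≈ 133.6, y ≈ 18.1 km.
Check against JRSC (with the unrounded x, y): √(x²+y²) = 134.82 ≈ 134.82 km. ✓

133.6 km east, 18.1 km north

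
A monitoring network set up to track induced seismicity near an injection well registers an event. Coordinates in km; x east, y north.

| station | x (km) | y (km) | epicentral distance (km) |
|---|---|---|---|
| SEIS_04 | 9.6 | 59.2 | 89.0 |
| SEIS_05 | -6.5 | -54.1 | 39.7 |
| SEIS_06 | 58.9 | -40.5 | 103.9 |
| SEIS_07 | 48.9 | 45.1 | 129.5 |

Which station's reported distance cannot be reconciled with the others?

Solve using three stations at a time. Using SEIS_05, SEIS_06, SEIS_07 (subtract circle equations pairwise → linear system) gives (x, y) ≈ (-44.9, -44.1).
Distances from that point to each station vs reported:
  SEIS_04: calculated 116.9 vs reported 89.0 → residual 27.9 km
  SEIS_05: calculated 39.7 vs reported 39.7 → residual 0.0 km
  SEIS_06: calculated 103.9 vs reported 103.9 → residual 0.0 km
  SEIS_07: calculated 129.5 vs reported 129.5 → residual 0.0 km
SEIS_05, SEIS_06, SEIS_07 are mutually consistent (residuals ≈ 0); SEIS_04 is off by 27.9 km.

SEIS_04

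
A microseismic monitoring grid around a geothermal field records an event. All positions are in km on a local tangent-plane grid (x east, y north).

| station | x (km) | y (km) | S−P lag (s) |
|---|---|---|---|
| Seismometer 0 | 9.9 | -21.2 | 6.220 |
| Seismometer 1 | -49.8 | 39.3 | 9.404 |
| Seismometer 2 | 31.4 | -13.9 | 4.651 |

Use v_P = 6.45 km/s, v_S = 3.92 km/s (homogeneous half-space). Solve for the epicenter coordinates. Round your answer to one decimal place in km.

Distance from S−P lag: d = Δt · v_P v_S / (v_P − v_S) = Δt · (6.45·3.92)/(6.45−3.92) ≈ 9.9937·Δt.
So d_Seismometer 0 = 62.16, d_Seismometer 1 = 93.98, d_Seismometer 2 = 46.48 km.
Circle about each station: (x − 9.9)² + (y + 21.2)² = 62.16²; (x + 49.8)² + (y − 39.3)² = 93.98²; (x − 31.4)² + (y + 13.9)² = 46.48².
Subtracting the Seismometer 0 equation from the Seismometer 1 and Seismometer 2 equations removes the quadratic terms:
-119.4 x + 121.0 y = -1491.29
43.0 x + 14.6 y = 2335.20
Solving the 2×2 system: x ≈ 43.8, y ≈ 30.9 km.

43.8 km east, 30.9 km north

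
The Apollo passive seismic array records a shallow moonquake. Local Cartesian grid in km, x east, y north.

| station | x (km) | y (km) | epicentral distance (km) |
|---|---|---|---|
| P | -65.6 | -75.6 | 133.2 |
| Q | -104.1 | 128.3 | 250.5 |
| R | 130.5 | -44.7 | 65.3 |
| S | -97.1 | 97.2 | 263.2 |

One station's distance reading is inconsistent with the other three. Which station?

S

Solve using three stations at a time. Using P, Q, R (subtract circle equations pairwise → linear system) gives (x, y) ≈ (66.1, -55.5).
Distances from that point to each station vs reported:
  P: calculated 133.2 vs reported 133.2 → residual 0.0 km
  Q: calculated 250.5 vs reported 250.5 → residual 0.0 km
  R: calculated 65.3 vs reported 65.3 → residual 0.0 km
  S: calculated 223.5 vs reported 263.2 → residual 39.7 km
P, Q, R are mutually consistent (residuals ≈ 0); S is off by 39.7 km.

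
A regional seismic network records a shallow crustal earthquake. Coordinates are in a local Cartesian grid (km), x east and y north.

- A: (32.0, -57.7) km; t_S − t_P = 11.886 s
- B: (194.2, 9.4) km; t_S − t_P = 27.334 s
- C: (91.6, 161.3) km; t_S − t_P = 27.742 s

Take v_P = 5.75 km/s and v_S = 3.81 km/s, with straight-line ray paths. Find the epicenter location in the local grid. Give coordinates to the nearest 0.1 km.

x ≈ -98.9 km, y ≈ -87.4 km

Distance from S−P lag: d = Δt · v_P v_S / (v_P − v_S) = Δt · (5.75·3.81)/(5.75−3.81) ≈ 11.2925·Δt.
So d_A = 134.22, d_B = 308.67, d_C = 313.28 km.
Circle about each station: (x − 32.0)² + (y + 57.7)² = 134.22²; (x − 194.2)² + (y − 9.4)² = 308.67²; (x − 91.6)² + (y − 161.3)² = 313.28².
Subtracting pairs of circle equations eliminates x²+y² and gives linear equations (the radical axes):
324.4 x + 134.2 y = -43813.45
119.2 x + 438.0 y = -50074.39
Solving the 2×2 system: x ≈ -98.9, y ≈ -87.4 km.
Check against A (with the unrounded x, y): √((x − 32.0)²+(y + 57.7)²) = 134.23 ≈ 134.22 km. ✓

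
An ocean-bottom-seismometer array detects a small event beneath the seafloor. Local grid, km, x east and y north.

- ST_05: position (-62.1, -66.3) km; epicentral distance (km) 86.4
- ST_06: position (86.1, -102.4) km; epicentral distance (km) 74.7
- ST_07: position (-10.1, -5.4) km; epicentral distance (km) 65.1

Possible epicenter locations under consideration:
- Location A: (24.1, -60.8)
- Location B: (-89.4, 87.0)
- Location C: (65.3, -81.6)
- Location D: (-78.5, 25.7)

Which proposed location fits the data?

Location A

For each candidate, compare |candidate − station| to the reported distance:
Location A: residuals ST_05 0.0, ST_06 0.0, ST_07 0.0 → max 0.0 km
Location B: residuals ST_05 69.3, ST_06 183.5, ST_07 56.7 → max 183.5 km
Location C: residuals ST_05 41.9, ST_06 45.3, ST_07 42.1 → max 45.3 km
Location D: residuals ST_05 7.1, ST_06 133.9, ST_07 10.0 → max 133.9 km
Only Location A has all residuals ≈ 0.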